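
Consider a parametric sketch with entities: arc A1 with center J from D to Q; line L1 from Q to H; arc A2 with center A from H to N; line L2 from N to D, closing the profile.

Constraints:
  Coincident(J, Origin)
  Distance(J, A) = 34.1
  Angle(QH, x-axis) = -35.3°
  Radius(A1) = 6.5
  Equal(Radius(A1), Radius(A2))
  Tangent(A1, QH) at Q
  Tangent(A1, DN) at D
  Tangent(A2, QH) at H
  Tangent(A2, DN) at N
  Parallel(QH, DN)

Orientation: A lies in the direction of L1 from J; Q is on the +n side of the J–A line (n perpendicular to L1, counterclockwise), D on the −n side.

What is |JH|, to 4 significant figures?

34.71

The slot axis is L1's direction at -35.3°, so u = (cos -35.3°, sin -35.3°) = (0.8161, -0.5779) and n = (−sin -35.3°, cos -35.3°) = (0.5779, 0.8161). J is at the origin and A lies 34.1 along u from J, so A = 34.1·u = (27.83, -19.70). Tangency of A1 to both parallel lines with radius 6.5 puts Q and D at J ± 6.5·n: Q = (3.756, 5.305), D = (-3.756, -5.305). Equal radii place H and N the same way about A: H = A + 6.5·n = (31.59, -14.40), N = A − 6.5·n = (24.07, -25.01). Then |JH| = |H − J| = 34.71.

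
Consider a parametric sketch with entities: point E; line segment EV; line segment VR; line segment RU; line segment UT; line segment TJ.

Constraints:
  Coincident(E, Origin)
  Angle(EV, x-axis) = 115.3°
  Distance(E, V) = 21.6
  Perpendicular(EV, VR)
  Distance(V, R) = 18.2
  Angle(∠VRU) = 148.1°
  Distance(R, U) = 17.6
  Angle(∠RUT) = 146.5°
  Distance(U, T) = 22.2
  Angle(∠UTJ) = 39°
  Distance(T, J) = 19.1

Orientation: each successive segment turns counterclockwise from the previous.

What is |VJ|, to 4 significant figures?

32.86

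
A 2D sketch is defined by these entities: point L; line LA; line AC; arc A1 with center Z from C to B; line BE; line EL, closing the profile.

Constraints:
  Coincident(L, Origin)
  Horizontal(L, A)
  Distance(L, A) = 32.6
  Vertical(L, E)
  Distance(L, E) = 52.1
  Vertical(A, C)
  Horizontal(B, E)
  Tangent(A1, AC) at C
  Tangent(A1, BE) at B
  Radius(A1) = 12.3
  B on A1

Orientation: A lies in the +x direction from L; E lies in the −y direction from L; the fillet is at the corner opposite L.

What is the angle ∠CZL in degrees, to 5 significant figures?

117.02°

The virtual corner opposite L is at (32.600, -52.100). Since A1 is tangent to AC there, ZC ⟂ AC and since A1 is tangent to BE there, ZB ⟂ BE, with radius 12.3, so the center Z sits 12.3 in from both sides at Z = (20.300, -39.800). That places the tangent points at C = (32.600, -39.800) on AC and B = (20.300, -52.100) on BE. Then cos ∠CZL = ZC·ZL / (|ZC||ZL|), giving 117.02°.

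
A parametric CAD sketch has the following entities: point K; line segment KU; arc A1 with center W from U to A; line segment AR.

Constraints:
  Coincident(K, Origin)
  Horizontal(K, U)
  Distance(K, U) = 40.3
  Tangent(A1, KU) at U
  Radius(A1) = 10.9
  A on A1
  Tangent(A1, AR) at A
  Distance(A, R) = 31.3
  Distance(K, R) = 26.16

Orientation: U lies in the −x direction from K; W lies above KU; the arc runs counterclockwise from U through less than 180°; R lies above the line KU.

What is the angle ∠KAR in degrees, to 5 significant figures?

47.910°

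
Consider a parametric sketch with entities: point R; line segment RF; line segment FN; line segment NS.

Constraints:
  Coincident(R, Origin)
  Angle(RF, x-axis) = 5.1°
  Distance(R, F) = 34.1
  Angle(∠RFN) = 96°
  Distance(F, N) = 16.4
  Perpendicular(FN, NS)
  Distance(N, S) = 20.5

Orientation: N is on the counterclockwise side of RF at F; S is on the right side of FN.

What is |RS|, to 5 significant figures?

57.960

∠RFN = 96.0°, so FN runs at 5.1° + (180° − 96.0°) = 89.100° from the x-axis; with |FN| = 16.4, N = F + 16.4·(cos 89.100°, sin 89.100°) = (34.223, 19.429). FN ⟂ NS; with |NS| = 20.5 on the right of FN, S = N + 20.5·(0.99988, -0.015707) = (54.720, 19.107). Then |RS| = |S − R| = 57.960.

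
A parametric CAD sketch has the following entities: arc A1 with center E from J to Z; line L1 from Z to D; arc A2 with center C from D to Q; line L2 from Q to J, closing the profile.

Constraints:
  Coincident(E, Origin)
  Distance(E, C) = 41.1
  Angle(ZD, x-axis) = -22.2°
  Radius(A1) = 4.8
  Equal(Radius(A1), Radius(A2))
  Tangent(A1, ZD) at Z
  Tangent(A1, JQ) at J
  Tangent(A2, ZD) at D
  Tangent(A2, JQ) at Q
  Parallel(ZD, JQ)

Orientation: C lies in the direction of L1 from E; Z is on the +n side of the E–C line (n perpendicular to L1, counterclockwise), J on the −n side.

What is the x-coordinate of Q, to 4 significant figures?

36.24

The slot axis is L1's direction at -22.2°, so u = (cos -22.2°, sin -22.2°) = (0.9259, -0.3778) and n = (−sin -22.2°, cos -22.2°) = (0.3778, 0.9259). E is at the origin and C lies 41.1 along u from E, so C = 41.1·u = (38.05, -15.53). Tangency of A1 to both parallel lines with radius 4.8 puts Z and J at E ± 4.8·n: Z = (1.814, 4.444), J = (-1.814, -4.444). Equal radii place D and Q the same way about C: D = C + 4.8·n = (39.87, -11.09), Q = C − 4.8·n = (36.24, -19.97). So Q.x = 36.24.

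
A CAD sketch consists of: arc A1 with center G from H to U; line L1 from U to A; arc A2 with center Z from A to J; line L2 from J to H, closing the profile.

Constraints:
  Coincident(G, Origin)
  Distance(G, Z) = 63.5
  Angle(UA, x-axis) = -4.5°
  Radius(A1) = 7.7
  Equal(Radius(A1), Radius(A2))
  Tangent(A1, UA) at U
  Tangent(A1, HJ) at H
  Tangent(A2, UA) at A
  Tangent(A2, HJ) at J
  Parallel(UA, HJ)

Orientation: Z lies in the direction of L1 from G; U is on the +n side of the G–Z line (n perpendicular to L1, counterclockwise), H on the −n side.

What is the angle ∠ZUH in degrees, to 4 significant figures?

83.09°

G is at the origin and Z lies 63.5 along u from G, so Z = 63.5·u = (63.30, -4.982). Tangency of A1 to both parallel lines with radius 7.7 puts U and H at G ± 7.7·n: U = (0.6041, 7.676), H = (-0.6041, -7.676). Then cos ∠ZUH = UZ·UH / (|UZ||UH|), giving 83.09°.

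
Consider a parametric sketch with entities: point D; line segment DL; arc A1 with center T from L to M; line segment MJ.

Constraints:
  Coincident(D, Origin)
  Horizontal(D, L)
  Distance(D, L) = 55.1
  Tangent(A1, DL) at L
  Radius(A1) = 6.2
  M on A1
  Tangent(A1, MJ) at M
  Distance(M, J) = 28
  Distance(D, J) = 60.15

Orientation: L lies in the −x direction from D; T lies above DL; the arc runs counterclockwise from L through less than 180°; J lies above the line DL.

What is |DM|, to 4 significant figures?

49.31

Checks: |TM| = 6.200 ✓; ∠(TM, MJ) = 90.00° ✓; |MJ| = 28.00 ✓; |DJ| = 60.15 ✓.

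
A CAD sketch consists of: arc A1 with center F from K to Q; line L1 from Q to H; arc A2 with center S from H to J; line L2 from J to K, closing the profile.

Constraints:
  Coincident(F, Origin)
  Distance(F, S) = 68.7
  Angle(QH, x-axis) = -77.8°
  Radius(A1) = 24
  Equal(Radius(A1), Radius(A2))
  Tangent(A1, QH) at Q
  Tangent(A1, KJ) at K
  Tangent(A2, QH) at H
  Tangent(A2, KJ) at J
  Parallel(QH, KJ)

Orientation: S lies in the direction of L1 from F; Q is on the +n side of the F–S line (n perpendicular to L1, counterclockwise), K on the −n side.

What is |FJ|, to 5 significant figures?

72.771

The slot axis is L1's direction at -77.8°, so u = (cos -77.8°, sin -77.8°) = (0.21132, -0.97742) and n = (−sin -77.8°, cos -77.8°) = (0.97742, 0.21132). F is at the origin and S lies 68.7 along u from F, so S = 68.7·u = (14.518, -67.148). Tangency of A1 to both parallel lines with radius 24.0 puts Q and K at F ± 24.0·n: Q = (23.458, 5.0718), K = (-23.458, -5.0718). Equal radii place H and J the same way about S: H = S + 24.0·n = (37.976, -62.077), J = S − 24.0·n = (-8.9400, -72.220). Then |FJ| = |J − F| = 72.771.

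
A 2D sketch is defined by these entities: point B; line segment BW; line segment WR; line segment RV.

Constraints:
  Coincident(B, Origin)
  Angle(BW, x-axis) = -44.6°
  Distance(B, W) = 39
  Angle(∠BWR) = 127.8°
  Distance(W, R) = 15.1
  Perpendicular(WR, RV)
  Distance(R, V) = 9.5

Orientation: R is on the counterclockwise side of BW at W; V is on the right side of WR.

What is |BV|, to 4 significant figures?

56.09

B is at the origin; BW runs at -44.6° with length 39.0, so W = 39.0·(cos -44.6°, sin -44.6°) = (27.77, -27.38). ∠BWR = 127.8°, so WR runs at -44.6° + (180° − 127.8°) = 7.600° from the x-axis; with |WR| = 15.1, R = W + 15.1·(cos 7.600°, sin 7.600°) = (42.74, -25.39). WR ⟂ RV; with |RV| = 9.5 on the right of WR, V = R + 9.5·(0.1323, -0.9912) = (43.99, -34.80). Then |BV| = |V − B| = 56.09.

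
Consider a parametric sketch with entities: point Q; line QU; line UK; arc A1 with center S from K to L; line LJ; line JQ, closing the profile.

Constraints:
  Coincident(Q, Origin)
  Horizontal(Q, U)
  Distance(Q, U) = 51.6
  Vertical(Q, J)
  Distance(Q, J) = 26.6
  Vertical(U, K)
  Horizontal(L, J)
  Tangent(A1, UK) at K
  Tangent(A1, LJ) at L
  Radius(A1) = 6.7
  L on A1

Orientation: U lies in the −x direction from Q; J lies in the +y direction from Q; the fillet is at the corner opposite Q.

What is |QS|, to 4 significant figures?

49.11

Q is at the origin; Q and U share the same y with |QU| = 51.6 and U on the −x side, so U = (-51.60, 0.000). Q and J share the same x with |QJ| = 26.6 and J on the +y side, so J = (0.000, 26.60). The virtual corner opposite Q is at (-51.60, 26.60). The tangent condition forces SK to be normal to UK and since A1 is tangent to LJ there, SL ⟂ LJ, with radius 6.7, so the center S sits 6.7 in from both sides at S = (-44.90, 19.90). Then |QS| = |S − Q| = 49.11.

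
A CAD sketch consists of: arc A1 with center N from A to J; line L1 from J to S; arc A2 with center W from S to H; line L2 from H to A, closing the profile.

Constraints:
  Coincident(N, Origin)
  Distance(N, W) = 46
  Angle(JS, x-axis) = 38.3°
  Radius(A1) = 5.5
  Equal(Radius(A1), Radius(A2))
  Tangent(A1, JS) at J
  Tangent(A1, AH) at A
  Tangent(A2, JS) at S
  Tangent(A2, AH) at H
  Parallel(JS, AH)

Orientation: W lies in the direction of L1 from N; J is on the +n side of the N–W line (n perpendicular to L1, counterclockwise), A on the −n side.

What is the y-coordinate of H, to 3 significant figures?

24.2

Tangency of A1 to both parallel lines with radius 5.5 puts J and A at N ± 5.5·n: J = (-3.41, 4.32), A = (3.41, -4.32). Equal radii place S and H the same way about W: S = W + 5.5·n = (32.7, 32.8), H = W − 5.5·n = (39.5, 24.2). So H.y = 24.2.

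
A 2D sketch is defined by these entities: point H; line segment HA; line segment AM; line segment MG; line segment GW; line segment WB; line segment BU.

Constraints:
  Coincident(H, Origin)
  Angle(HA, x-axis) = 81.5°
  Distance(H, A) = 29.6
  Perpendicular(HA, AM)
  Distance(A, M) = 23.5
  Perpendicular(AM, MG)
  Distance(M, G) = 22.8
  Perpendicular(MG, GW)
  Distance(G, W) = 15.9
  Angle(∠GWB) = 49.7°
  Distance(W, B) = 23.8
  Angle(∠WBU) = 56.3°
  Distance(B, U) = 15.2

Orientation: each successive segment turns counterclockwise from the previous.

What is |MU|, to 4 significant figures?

19.61

H is at the origin; HA runs at 81.5° with length 29.6, so A = (4.375, 29.27). HA ⟂ AM, so AM runs at 171.5°; with |AM| = 23.5, M = (-18.87, 32.75). The perpendicularity gives MG at right angles to AM, so MG runs at -98.50°; with |MG| = 22.8, G = (-22.24, 10.20). MG ⟂ GW, so GW runs at -8.500°; with |GW| = 15.9, W = (-6.511, 7.849). ∠GWB = 49.7° gives WB at 121.8° from the x-axis; with |WB| = 23.8, B = (-19.05, 28.08). ∠WBU = 56.3° gives BU at -114.5° from the x-axis; with |BU| = 15.2, U = (-25.36, 14.24). Then |MU| = |U − M| = 19.61.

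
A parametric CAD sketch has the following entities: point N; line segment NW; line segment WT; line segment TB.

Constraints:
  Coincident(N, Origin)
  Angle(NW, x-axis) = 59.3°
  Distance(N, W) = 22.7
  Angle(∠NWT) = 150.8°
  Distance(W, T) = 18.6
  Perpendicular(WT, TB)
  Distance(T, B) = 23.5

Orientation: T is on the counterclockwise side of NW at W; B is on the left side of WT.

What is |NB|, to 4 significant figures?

40.37

∠NWT = 150.8°, so WT runs at 59.3° + (180° − 150.8°) = 88.50° from the x-axis; with |WT| = 18.6, T = W + 18.6·(cos 88.50°, sin 88.50°) = (12.08, 38.11). WT ⟂ TB; with |TB| = 23.5 on the left of WT, B = T + 23.5·(-0.9997, 0.02618) = (-11.42, 38.73). Then |NB| = |B − N| = 40.37.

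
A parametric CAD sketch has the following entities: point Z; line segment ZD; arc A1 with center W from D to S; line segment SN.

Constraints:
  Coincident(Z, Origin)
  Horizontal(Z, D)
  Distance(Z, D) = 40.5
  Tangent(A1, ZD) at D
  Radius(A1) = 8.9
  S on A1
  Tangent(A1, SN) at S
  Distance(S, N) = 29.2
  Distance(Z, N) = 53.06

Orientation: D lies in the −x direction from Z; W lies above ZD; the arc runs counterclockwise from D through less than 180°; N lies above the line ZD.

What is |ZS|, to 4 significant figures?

33.29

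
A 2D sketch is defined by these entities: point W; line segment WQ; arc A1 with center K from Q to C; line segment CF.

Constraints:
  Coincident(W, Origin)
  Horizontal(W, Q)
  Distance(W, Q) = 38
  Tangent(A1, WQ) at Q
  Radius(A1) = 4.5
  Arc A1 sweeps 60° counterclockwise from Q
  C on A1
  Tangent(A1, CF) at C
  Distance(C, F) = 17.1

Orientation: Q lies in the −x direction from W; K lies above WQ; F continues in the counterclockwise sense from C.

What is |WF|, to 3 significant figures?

30.7

W is at the origin; WQ is horizontal with |WQ| = 38.0 and Q on the −x side, so Q = (-38.0, 0.00). Since A1 is tangent to WQ there, KQ ⟂ WQ, so K = Q + (0, 4.5) = (-38.0, 4.50). On A1, Q sits at bearing -90° from K; a 60° counterclockwise sweep puts C at bearing -30°, so C = K + 4.5·(cos -30°, sin -30°) = (-34.1, 2.25). A1 meets CF tangentially, so KC is at right angles to CF, so CF runs along (−sin -30°, cos -30°); with |CF| = 17.1, F = (-25.6, 17.1). Then |WF| = |F − W| = 30.7.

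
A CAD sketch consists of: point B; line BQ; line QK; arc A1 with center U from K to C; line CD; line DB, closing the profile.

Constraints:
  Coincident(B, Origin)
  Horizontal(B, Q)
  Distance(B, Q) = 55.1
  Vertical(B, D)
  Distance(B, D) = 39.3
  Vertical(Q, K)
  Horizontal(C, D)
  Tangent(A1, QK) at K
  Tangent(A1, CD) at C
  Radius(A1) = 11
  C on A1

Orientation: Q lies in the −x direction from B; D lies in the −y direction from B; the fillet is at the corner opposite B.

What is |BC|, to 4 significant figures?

59.07

B is at the origin; BQ is horizontal with |BQ| = 55.1 and Q on the −x side, so Q = (-55.10, 0.000). B and D share the same x with |BD| = 39.3 and D on the −y side, so D = (0.000, -39.30). The virtual corner opposite B is at (-55.10, -39.30). Tangency of A1 to QK means the radius UK is perpendicular to QK and the tangent condition forces UC to be normal to CD, with radius 11.0, so the center U sits 11.0 in from both sides at U = (-44.10, -28.30). That places the tangent points at K = (-55.10, -28.30) on QK and C = (-44.10, -39.30) on CD. Then |BC| = |C − B| = 59.07.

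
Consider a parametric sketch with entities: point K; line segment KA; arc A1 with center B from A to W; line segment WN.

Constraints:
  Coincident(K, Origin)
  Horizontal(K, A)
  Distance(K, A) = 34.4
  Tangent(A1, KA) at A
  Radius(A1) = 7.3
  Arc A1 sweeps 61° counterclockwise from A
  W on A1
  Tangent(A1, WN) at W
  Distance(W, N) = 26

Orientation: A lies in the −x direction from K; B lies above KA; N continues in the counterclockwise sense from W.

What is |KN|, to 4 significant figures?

30.66

K is at the origin; K and A share the same y with |KA| = 34.4 and A on the −x side, so A = (-34.40, 0.000). A1 meets KA tangentially, so BA is at right angles to KA, so B = A + (0, 7.3) = (-34.40, 7.300). On A1, A sits at bearing -90° from B; a 61° counterclockwise sweep puts W at bearing -29°, so W = B + 7.3·(cos -29°, sin -29°) = (-28.02, 3.761). Tangency of A1 to WN means the radius BW is perpendicular to WN, so WN runs along (−sin -29°, cos -29°); with |WN| = 26.0, N = (-15.41, 26.50). Then |KN| = |N − K| = 30.66.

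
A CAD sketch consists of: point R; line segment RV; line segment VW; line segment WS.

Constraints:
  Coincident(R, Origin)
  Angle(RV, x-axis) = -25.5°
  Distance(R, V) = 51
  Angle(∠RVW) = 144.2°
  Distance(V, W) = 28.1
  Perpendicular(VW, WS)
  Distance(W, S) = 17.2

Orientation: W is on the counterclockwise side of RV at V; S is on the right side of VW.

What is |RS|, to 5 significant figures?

83.889

R is at the origin; RV runs at -25.5° with length 51.0, so V = 51.0·(cos -25.5°, sin -25.5°) = (46.032, -21.956). ∠RVW = 144.2°, so VW runs at -25.5° + (180° − 144.2°) = 10.300° from the x-axis; with |VW| = 28.1, W = V + 28.1·(cos 10.300°, sin 10.300°) = (73.679, -16.932). The perpendicularity gives WS at right angles to VW; with |WS| = 17.2 on the right of VW, S = W + 17.2·(0.17880, -0.98389) = (76.754, -33.855). Then |RS| = |S − R| = 83.889.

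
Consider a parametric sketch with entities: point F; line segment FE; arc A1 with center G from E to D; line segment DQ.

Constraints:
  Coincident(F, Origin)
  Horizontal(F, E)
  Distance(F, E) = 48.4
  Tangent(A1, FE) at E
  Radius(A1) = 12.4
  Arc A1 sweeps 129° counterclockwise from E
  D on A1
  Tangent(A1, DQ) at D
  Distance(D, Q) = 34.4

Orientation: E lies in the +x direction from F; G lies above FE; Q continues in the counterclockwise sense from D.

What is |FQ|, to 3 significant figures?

59.4

F is at the origin; FE is horizontal with |FE| = 48.4 and E on the +x side, so E = (48.4, 0.00). Tangency of A1 to FE means the radius GE is perpendicular to FE, so G = E + (0, 12.4) = (48.4, 12.4). On A1, E sits at bearing -90° from G; a 129° counterclockwise sweep puts D at bearing 39°, so D = G + 12.4·(cos 39°, sin 39°) = (58.0, 20.2). Since A1 is tangent to DQ there, GD ⟂ DQ, so DQ runs along (−sin 39°, cos 39°); with |DQ| = 34.4, Q = (36.4, 46.9). Then |FQ| = |Q − F| = 59.4.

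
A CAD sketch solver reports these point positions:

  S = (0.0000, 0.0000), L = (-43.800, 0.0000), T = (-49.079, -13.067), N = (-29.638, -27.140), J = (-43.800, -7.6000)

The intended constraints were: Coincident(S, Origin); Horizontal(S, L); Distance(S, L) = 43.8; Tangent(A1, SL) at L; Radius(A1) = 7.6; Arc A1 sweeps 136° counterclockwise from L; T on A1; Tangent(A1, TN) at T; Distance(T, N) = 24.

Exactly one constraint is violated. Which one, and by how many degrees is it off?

Tangent(A1, TN) at T — off by 8.10°.

S = (0.00, 0.00) ✓; S.y = 0.00, L.y = 0.00 ✓; |SL| = 43.80 ✓; ∠(JL, LS) = 90.00° ✓; |JL| = 7.600 ✓; bearing(J→T) − bearing(J→L) = 136.0° ✓; |JT| = 7.600 ✓; ∠(JT, TN) = 81.90° ✗; |TN| = 24.00 ✓.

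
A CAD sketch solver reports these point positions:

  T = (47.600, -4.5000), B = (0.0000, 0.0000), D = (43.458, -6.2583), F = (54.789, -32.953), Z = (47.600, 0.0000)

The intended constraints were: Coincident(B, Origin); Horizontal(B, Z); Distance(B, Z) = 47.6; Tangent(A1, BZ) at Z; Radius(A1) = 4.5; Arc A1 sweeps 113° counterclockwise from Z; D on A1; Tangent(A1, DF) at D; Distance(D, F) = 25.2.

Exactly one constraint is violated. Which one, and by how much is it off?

Distance(D, F) = 25.2 — off by 3.80.

B = (0.00, 0.00) ✓; B.y = 0.00, Z.y = 0.00 ✓; |BZ| = 47.60 ✓; ∠(TZ, ZB) = 90.00° ✓; |TZ| = 4.500 ✓; bearing(T→D) − bearing(T→Z) = 113.0° ✓; |TD| = 4.500 ✓; ∠(TD, DF) = 90.00° ✓; |DF| = 29.00 ✗.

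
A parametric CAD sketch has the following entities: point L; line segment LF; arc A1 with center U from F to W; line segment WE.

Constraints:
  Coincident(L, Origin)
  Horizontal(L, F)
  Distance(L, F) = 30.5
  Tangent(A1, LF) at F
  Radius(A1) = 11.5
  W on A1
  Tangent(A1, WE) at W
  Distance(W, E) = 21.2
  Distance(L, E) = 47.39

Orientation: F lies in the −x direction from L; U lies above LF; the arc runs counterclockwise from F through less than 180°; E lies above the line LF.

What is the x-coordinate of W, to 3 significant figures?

-20.6

Checks: |UW| = 11.50 ✓; ∠(UW, WE) = 90.00° ✓; |WE| = 21.20 ✓; |LE| = 47.39 ✓.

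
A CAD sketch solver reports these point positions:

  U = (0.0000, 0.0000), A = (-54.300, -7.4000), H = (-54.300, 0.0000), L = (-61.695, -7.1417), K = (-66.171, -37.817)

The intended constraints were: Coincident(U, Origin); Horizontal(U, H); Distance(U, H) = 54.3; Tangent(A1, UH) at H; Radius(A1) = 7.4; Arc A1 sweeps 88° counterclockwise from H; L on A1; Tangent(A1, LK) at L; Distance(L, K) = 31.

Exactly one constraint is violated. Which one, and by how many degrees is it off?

Tangent(A1, LK) at L — off by 6.30°.

U = (0.00, 0.00) ✓; U.y = 0.00, H.y = 0.00 ✓; |UH| = 54.30 ✓; ∠(AH, HU) = 90.00° ✓; |AH| = 7.400 ✓; bearing(A→L) − bearing(A→H) = 88.00° ✓; |AL| = 7.400 ✓; ∠(AL, LK) = 96.30° ✗; |LK| = 31.00 ✓.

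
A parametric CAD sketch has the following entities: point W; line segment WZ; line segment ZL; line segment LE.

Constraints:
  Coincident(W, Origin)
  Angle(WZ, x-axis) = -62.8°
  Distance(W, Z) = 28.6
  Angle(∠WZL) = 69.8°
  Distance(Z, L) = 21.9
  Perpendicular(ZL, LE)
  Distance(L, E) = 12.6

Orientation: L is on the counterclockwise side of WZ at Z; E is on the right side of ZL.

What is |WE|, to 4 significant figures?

41.23

W is at the origin; WZ runs at -62.8° with length 28.6, so Z = 28.6·(cos -62.8°, sin -62.8°) = (13.07, -25.44). ∠WZL = 69.8°, so ZL runs at -62.8° + (180° − 69.8°) = 47.40° from the x-axis; with |ZL| = 21.9, L = Z + 21.9·(cos 47.40°, sin 47.40°) = (27.90, -9.317). ZL is perpendicular to LE; with |LE| = 12.6 on the right of ZL, E = L + 12.6·(0.7361, -0.6769) = (37.17, -17.85). Then |WE| = |E − W| = 41.23.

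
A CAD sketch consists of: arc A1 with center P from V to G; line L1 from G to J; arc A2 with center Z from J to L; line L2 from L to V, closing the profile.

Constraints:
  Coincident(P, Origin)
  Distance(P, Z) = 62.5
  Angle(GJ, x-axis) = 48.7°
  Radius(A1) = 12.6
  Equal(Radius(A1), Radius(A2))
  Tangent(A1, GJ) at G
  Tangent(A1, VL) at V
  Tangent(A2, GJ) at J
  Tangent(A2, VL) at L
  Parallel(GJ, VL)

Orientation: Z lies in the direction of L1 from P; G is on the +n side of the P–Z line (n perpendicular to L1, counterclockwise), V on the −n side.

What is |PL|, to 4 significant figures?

63.76

The slot axis is L1's direction at 48.7°, so u = (cos 48.7°, sin 48.7°) = (0.6600, 0.7513) and n = (−sin 48.7°, cos 48.7°) = (-0.7513, 0.6600). P is at the origin and Z lies 62.5 along u from P, so Z = 62.5·u = (41.25, 46.95). Tangency of A1 to both parallel lines with radius 12.6 puts G and V at P ± 12.6·n: G = (-9.466, 8.316), V = (9.466, -8.316). Equal radii place J and L the same way about Z: J = Z + 12.6·n = (31.78, 55.27), L = Z − 12.6·n = (50.72, 38.64). Then |PL| = |L − P| = 63.76.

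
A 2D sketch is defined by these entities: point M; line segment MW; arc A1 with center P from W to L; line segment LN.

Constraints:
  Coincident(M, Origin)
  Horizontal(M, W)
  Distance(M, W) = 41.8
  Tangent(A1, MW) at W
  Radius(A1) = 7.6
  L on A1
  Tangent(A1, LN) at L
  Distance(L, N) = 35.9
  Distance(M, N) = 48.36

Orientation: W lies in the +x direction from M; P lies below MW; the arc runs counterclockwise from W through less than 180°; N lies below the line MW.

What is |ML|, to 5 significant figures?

34.899

M is at the origin; MW is horizontal with |MW| = 41.8 and W on the +x side, so W = (41.800, 0.0000). A1 meets MW tangentially, so PW is at right angles to MW, so P = W + (0, -7.6) = (41.800, -7.6000). Since PL ⟂ LN (tangency), |PN| = √(7.6² + 35.9²) = 36.696 regardless of where L sits on A1. So N lies on both circle(M, 48.36) and circle(P, 36.696); the below-MW intersection is N = (26.050, -40.744). L is the foot of the tangent from N: L = (34.409, -5.8305).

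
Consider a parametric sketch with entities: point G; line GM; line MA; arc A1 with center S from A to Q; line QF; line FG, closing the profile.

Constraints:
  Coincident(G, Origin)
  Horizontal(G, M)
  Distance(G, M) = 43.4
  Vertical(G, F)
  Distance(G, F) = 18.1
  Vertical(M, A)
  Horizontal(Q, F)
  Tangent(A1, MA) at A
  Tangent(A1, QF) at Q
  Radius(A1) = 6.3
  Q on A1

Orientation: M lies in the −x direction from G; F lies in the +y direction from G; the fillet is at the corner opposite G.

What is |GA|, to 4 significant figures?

44.98

The virtual corner opposite G is at (-43.40, 18.10). The tangent condition forces SA to be normal to MA and since A1 is tangent to QF there, SQ ⟂ QF, with radius 6.3, so the center S sits 6.3 in from both sides at S = (-37.10, 11.80). That places the tangent points at A = (-43.40, 11.80) on MA and Q = (-37.10, 18.10) on QF. Then |GA| = |A − G| = 44.98.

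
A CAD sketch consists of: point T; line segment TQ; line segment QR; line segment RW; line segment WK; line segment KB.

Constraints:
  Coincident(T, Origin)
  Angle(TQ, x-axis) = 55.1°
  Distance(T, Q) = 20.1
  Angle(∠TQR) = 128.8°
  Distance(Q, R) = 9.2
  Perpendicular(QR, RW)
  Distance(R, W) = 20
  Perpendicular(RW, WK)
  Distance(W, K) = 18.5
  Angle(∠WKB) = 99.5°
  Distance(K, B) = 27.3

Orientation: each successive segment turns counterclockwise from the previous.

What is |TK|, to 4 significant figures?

5.445

QR is perpendicular to RW, so RW runs at -163.7°; with |RW| = 20.0, W = (-10.28, 19.70). RW is perpendicular to WK, so WK runs at -73.70°; with |WK| = 18.5, K = (-5.086, 1.946). Then |TK| = |K − T| = 5.445.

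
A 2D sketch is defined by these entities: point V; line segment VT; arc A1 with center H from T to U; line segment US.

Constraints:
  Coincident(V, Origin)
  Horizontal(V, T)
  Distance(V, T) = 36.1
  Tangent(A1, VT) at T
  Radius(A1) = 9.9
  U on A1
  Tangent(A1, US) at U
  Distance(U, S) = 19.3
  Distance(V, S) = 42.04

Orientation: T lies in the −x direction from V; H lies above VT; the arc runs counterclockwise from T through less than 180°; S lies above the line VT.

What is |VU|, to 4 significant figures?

28.62

V is at the origin; V and T share the same y with |VT| = 36.1 and T on the −x side, so T = (-36.10, 0.000). The tangent condition forces HT to be normal to VT, so H = T + (0, 9.9) = (-36.10, 9.900). Since HU ⟂ US (tangency), |HS| = √(9.9² + 19.3²) = 21.69 regardless of where U sits on A1. So S lies on both circle(V, 42.04) and circle(H, 21.69); the above-VT intersection is S = (-29.03, 30.41). U is the foot of the tangent from S: U = (-26.30, 11.30).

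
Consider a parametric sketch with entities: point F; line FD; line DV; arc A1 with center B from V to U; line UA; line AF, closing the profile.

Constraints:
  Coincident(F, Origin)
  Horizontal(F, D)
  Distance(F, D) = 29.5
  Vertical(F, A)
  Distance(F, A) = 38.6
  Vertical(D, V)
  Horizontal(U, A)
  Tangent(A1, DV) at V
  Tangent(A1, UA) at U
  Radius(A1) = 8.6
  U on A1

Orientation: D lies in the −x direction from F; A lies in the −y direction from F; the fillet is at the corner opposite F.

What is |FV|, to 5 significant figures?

42.074

F is at the origin; F and D share the same y with |FD| = 29.5 and D on the −x side, so D = (-29.500, 0.0000). F and A share the same x with |FA| = 38.6 and A on the −y side, so A = (0.0000, -38.600). The virtual corner opposite F is at (-29.500, -38.600). Tangency of A1 to DV means the radius BV is perpendicular to DV and since A1 is tangent to UA there, BU ⟂ UA, with radius 8.6, so the center B sits 8.6 in from both sides at B = (-20.900, -30.000). That places the tangent points at V = (-29.500, -30.000) on DV and U = (-20.900, -38.600) on UA. Then |FV| = |V − F| = 42.074.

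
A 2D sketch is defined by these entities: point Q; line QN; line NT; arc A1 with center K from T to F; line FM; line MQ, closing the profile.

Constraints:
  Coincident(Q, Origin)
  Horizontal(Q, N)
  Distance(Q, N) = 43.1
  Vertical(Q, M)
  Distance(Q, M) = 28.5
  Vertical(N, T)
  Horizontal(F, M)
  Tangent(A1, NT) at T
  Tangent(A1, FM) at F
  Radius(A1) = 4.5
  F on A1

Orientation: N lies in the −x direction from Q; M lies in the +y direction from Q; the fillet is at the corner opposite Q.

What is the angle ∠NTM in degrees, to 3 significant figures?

96.0°

The virtual corner opposite Q is at (-43.1, 28.5). The tangent condition forces KT to be normal to NT and tangency of A1 to FM means the radius KF is perpendicular to FM, with radius 4.5, so the center K sits 4.5 in from both sides at K = (-38.6, 24.0). That places the tangent points at T = (-43.1, 24.0) on NT and F = (-38.6, 28.5) on FM. Then cos ∠NTM = TN·TM / (|TN||TM|), giving 96.0°.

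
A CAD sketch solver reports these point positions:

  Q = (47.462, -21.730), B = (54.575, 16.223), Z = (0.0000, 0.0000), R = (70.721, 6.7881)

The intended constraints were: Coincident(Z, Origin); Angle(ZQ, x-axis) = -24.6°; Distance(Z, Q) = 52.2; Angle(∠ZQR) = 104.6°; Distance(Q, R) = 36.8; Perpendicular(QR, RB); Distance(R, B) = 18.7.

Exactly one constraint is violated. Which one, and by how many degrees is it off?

Perpendicular(QR, RB) — off by 8.90°.

Z = (0.00, 0.00) ✓; ZQ at -24.60° ✓; |ZQ| = 52.20 ✓; ∠ZQR = 104.6° ✓; |QR| = 36.80 ✓; ∠(QR, RB) = 98.90° ✗; |RB| = 18.70 ✓.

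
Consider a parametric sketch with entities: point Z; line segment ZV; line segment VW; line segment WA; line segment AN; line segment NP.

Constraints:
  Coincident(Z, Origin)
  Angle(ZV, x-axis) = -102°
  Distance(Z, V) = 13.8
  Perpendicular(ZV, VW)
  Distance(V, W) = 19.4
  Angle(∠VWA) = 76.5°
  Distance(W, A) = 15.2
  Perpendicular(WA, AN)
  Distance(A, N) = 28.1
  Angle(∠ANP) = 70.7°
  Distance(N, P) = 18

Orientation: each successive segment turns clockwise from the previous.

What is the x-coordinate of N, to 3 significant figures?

10.1

∠VWA = 76.5° gives WA at 64.5° from the x-axis; with |WA| = 15.2, A = (-15.3, 4.25). WA ⟂ AN, so AN runs at -25.5°; with |AN| = 28.1, N = (10.1, -7.84). So N.x = 10.1.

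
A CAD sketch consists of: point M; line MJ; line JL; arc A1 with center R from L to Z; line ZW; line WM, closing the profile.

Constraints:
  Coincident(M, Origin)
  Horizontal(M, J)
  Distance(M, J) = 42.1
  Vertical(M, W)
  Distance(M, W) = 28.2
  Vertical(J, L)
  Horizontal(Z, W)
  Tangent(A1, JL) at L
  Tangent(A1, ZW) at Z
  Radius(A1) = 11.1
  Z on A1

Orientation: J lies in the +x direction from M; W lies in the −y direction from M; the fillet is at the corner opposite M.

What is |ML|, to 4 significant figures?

45.44

M is at the origin; M and J share the same y with |MJ| = 42.1 and J on the +x side, so J = (42.10, 0.000). M and W share the same x with |MW| = 28.2 and W on the −y side, so W = (0.000, -28.20). The virtual corner opposite M is at (42.10, -28.20). A1 meets JL tangentially, so RL is at right angles to JL and the tangent condition forces RZ to be normal to ZW, with radius 11.1, so the center R sits 11.1 in from both sides at R = (31.00, -17.10). That places the tangent points at L = (42.10, -17.10) on JL and Z = (31.00, -28.20) on ZW. Then |ML| = |L − M| = 45.44.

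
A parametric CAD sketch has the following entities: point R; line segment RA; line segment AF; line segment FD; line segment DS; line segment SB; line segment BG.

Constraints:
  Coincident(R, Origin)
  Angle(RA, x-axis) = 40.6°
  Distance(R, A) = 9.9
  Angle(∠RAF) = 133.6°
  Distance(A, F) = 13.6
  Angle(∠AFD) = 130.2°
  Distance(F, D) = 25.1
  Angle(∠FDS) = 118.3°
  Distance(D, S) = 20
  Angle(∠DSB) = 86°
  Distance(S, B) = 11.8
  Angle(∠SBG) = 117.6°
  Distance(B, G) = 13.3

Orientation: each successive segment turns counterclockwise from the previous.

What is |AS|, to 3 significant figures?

44.0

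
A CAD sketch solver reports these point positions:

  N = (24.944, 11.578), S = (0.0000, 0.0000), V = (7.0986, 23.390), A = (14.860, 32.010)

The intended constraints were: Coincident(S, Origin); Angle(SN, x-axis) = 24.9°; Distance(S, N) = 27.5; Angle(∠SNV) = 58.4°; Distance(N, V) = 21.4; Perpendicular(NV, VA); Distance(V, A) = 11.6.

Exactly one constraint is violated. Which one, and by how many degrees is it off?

Perpendicular(NV, VA) — off by 8.50°.

S = (0.00, 0.00) ✓; SN at 24.90° ✓; |SN| = 27.50 ✓; ∠SNV = 58.40° ✓; |NV| = 21.40 ✓; ∠(NV, VA) = 98.50° ✗; |VA| = 11.60 ✓.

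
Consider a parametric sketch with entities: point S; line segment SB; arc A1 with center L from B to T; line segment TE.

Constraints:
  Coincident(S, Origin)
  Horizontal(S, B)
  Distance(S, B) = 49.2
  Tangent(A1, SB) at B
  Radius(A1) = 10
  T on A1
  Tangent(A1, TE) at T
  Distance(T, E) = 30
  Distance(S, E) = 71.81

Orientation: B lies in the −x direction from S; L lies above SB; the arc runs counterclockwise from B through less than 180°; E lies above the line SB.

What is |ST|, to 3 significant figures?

44.4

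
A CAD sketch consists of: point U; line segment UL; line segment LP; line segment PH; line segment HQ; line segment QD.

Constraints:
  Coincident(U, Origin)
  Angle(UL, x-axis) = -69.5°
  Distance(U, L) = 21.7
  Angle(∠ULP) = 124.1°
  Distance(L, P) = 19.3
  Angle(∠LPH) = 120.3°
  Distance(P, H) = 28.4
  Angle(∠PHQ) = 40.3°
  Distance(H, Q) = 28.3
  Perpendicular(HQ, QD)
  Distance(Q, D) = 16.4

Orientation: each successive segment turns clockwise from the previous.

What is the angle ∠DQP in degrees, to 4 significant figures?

19.87°

∠PHQ = 40.3° gives HQ at 35.20° from the x-axis; with |HQ| = 28.3, Q = (-8.743, -17.22). HQ is perpendicular to QD, so QD runs at -54.80°; with |QD| = 16.4, D = (0.7105, -30.62). Then cos ∠DQP = QD·QP / (|QD||QP|), giving 19.87°.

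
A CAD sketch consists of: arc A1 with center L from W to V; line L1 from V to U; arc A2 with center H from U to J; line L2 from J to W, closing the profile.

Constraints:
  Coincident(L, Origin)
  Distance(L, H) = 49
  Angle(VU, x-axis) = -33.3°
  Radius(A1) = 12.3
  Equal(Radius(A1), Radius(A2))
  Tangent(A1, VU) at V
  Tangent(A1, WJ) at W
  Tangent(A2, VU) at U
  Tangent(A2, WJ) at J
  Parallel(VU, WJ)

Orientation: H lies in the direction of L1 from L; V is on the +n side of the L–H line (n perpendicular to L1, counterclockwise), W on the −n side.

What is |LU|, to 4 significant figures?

50.52

Tangency of A1 to both parallel lines with radius 12.3 puts V and W at L ± 12.3·n: V = (6.753, 10.28), W = (-6.753, -10.28). Equal radii place U and J the same way about H: U = H + 12.3·n = (47.71, -16.62), J = H − 12.3·n = (34.20, -37.18). Then |LU| = |U − L| = 50.52.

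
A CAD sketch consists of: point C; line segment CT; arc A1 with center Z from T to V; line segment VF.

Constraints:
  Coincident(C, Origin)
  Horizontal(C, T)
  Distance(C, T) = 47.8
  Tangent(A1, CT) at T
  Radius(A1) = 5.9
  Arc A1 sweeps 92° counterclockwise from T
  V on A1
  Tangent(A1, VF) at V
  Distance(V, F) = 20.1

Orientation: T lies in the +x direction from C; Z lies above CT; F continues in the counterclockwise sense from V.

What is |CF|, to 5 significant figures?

59.115

On A1, T sits at bearing -90° from Z; a 92° counterclockwise sweep puts V at bearing 2°, so V = Z + 5.9·(cos 2°, sin 2°) = (53.696, 6.1059). Since A1 is tangent to VF there, ZV ⟂ VF, so VF runs along (−sin 2°, cos 2°); with |VF| = 20.1, F = (52.995, 26.194). Then |CF| = |F − C| = 59.115.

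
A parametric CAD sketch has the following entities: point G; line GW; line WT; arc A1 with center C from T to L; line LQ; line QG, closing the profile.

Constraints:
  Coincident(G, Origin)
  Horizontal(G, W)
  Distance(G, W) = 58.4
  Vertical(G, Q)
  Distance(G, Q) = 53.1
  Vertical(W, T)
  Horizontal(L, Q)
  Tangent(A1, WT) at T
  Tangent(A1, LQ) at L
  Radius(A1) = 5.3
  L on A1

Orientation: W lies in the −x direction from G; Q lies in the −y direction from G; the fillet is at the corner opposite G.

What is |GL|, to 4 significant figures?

75.09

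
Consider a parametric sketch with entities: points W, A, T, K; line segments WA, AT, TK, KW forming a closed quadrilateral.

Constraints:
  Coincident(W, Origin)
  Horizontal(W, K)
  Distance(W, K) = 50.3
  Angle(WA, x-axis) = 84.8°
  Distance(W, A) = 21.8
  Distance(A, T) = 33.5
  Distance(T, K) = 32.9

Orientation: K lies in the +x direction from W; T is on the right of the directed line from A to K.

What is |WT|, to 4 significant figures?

19.78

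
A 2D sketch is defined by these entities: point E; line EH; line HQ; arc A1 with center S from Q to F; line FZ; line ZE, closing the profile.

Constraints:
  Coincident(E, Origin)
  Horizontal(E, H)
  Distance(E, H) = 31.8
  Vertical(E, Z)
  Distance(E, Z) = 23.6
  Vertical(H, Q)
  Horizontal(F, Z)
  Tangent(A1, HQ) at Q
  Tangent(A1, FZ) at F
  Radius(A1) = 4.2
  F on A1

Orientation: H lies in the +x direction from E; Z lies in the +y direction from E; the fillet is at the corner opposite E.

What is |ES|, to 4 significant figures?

33.74

E and Z share the same x with |EZ| = 23.6 and Z on the +y side, so Z = (0.000, 23.60). The virtual corner opposite E is at (31.80, 23.60). Tangency of A1 to HQ means the radius SQ is perpendicular to HQ and A1 meets FZ tangentially, so SF is at right angles to FZ, with radius 4.2, so the center S sits 4.2 in from both sides at S = (27.60, 19.40). Then |ES| = |S − E| = 33.74.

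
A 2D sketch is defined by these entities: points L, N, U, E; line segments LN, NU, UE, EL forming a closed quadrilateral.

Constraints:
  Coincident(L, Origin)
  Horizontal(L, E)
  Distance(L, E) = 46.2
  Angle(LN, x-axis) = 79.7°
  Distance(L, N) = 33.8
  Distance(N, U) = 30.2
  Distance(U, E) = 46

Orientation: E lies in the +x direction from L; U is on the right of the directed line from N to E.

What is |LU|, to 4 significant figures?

3.615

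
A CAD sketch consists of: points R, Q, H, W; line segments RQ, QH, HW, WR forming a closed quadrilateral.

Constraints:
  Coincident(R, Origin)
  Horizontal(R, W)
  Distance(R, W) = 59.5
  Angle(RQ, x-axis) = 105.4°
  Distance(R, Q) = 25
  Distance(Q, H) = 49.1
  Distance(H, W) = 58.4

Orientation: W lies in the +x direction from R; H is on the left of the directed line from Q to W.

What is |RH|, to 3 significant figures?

62.1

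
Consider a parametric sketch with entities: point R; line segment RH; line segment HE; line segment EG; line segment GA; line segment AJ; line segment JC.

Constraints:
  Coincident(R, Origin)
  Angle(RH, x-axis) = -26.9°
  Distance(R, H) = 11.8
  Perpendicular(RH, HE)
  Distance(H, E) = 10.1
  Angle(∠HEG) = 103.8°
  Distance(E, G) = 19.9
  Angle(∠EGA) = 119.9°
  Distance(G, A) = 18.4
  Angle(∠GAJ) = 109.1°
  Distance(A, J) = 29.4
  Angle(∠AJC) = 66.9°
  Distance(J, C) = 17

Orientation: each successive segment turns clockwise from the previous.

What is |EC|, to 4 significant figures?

22.97

R is at the origin; RH runs at -26.9° with length 11.8, so H = (10.52, -5.339). The perpendicularity gives HE at right angles to RH, so HE runs at -116.9°; with |HE| = 10.1, E = (5.954, -14.35). ∠HEG = 103.8° gives EG at 166.9° from the x-axis; with |EG| = 19.9, G = (-13.43, -9.836). ∠EGA = 119.9° gives GA at 106.8° from the x-axis; with |GA| = 18.4, A = (-18.75, 7.779). ∠GAJ = 109.1° gives AJ at 35.90° from the x-axis; with |AJ| = 29.4, J = (5.069, 25.02). ∠AJC = 66.9° gives JC at -77.20° from the x-axis; with |JC| = 17.0, C = (8.835, 8.441). Then |EC| = |C − E| = 22.97.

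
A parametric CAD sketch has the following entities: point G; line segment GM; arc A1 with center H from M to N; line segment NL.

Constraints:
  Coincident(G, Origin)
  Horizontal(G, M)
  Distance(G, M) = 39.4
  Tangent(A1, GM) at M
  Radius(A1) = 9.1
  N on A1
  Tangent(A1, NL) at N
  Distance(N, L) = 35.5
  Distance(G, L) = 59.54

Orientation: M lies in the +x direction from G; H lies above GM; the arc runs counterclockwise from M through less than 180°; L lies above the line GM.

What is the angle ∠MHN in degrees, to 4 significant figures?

106.4°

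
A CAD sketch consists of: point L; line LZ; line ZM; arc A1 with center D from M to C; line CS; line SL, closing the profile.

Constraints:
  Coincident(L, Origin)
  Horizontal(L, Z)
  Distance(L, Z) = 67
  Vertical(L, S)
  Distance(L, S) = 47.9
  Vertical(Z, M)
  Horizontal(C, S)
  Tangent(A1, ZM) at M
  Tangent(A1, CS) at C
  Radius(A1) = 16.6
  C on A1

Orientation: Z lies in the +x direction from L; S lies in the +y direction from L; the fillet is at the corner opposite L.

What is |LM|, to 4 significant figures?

73.95

L is at the origin; LZ is horizontal with |LZ| = 67.0 and Z on the +x side, so Z = (67.00, 0.000). L and S share the same x with |LS| = 47.9 and S on the +y side, so S = (0.000, 47.90). The virtual corner opposite L is at (67.00, 47.90). The tangent condition forces DM to be normal to ZM and tangency of A1 to CS means the radius DC is perpendicular to CS, with radius 16.6, so the center D sits 16.6 in from both sides at D = (50.40, 31.30). That places the tangent points at M = (67.00, 31.30) on ZM and C = (50.40, 47.90) on CS. Then |LM| = |M − L| = 73.95.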